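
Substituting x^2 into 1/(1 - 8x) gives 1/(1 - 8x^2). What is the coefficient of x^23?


Since 1/(1 - 8x^2) only has even powers of x,
the coefficient of x^23 (odd) is 0.

0


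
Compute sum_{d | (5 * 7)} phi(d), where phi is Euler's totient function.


First, 5 * 7 = 35. One classical identity is sum_{d | n} phi(d) = n (each k in [1, n] has a unique gcd with n, and among the k's with gcd(k, n) = n/d there are phi(d) of them). So the sum equals 35. We also verify directly:
Divisors of 35: 1, 5, 7, 35.
phi values: 1, 4, 6, 24.
Sum = 35.

35


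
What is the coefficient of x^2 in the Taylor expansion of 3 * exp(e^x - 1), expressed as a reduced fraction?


exp(e^x - 1) = sum_{k>=0} Bell_k x^k / k!, where Bell_k is the k-th Bell number.
So the coefficient of x^2 is 3 * Bell_2 / 2!.
Computing: Bell_2 = 2 and 2! = 2, giving
3 * 2/2 = 3.

3


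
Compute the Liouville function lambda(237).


The Liouville function is lambda(k) = (-1)^Omega(k), where Omega(k) counts the prime factors of k with multiplicity.
Factoring: 237 = 3 * 79, so Omega(237) = 2.
lambda(237) = (-1)^2 = 1.

1


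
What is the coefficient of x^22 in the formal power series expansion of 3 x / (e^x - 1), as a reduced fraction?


The exponential generating function for Bernoulli numbers is
x / (e^x - 1) = sum_{k>=0} B_k x^k / k!.
So the coefficient of x^22 in 3 x / (e^x - 1) is 3 B_22 / 22!.
Computing: B_22 = 854513/138, 22! = 1124000727777607680000, giving
3 * 854513/138 / 1124000727777607680000 = 77683/4700366679797268480000.

77683/4700366679797268480000


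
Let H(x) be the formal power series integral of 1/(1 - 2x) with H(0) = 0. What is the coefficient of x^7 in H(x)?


1/(1 - 2x) = sum_{k>=0} 2^k x^k. Integrating termwise with H(0) = 0:
H(x) = sum_{k>=0} 2^k x^(k+1) / (k+1) = sum_{m>=1} 2^(m-1) x^m / m.
For m = 7: 2^6/7 = 64/7 = 64/7.

64/7


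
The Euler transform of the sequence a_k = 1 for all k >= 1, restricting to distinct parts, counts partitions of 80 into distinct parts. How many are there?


Partitions of 80 into distinct parts can be computed via generating function.
Product (1+x)(1+x^2)(1+x^3)...
The coefficient of x^80 = 77312

77312


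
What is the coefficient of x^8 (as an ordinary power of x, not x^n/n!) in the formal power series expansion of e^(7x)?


The exponential series is e^y = sum_{k>=0} y^k / k!. Substituting y = 7x gives
e^(7x) = sum_{k>=0} 7^k x^k / k!.
So the coefficient of x^n is a^n/n! with a = 7, n = 8:
7^8 / 8! = 5764801/40320 = 823543/5760

823543/5760


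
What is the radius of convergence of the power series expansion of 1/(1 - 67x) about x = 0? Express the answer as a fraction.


Expanding 1/(1 - 67x) = sum_{k>=0} 67^k x^k, the series converges when |67x| < 1, i.e., |x| < 1/67.
So the radius of convergence is 1/67 = 1/67.

1/67


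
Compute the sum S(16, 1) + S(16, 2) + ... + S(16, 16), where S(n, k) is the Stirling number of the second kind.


By definition, S(n, k) counts partitions of an n-set into exactly k nonempty blocks.
Computing row n = 16 for k = 1..16:
S(16, k): 1, 32767, 7141686, 171798901, 1096190550, 2734926558, 3281882604, 2141764053, 820784250, 193754990, 28936908, 2757118, 165620, 6020, 120, 1
Sum = 10480142147. (This equals Bell_16 since the sum runs over all k.)

10480142147


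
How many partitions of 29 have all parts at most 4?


Using the generating function (1-x)^(-1)(1-x^2)^(-1)...(1-x^4)^(-1),
the coefficient of x^29 counts these restricted partitions.
Result = 270

270


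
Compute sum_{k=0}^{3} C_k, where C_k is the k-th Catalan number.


C_0 through C_3: 1, 1, 2, 5
Sum = 1 + 1 + 2 + 5
= 9

9


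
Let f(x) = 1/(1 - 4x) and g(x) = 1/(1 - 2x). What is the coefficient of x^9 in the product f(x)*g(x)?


The coefficient of x^n in f*g is the Cauchy product: sum_{k=0}^{n} a^k * b^(n-k).
With a=4, b=2, n=9:
sum_{k=0}^{9} 4^k * 2^(9-k)
= 523776

523776


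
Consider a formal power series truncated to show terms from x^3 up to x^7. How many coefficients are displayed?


From x^3 to x^7 inclusive, the count is 7 - 3 + 1 = 5.

5


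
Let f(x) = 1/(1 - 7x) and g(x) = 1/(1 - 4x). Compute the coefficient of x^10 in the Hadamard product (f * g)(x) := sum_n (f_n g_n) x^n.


f has coefficients f_k = 7^k and g has coefficients g_k = 4^k, so the Hadamard product has coefficient (f*g)_k = 7^k * 4^k = 28^k.
For k = 10: 28^10 = 296196766695424.

296196766695424


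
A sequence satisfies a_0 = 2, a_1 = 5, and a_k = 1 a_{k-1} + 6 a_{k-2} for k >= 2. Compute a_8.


The characteristic equation is t^2 - 1 t - 6 = 0, with roots r_1 = 3 and r_2 = -2 (so c_1 = r_1 + r_2, c_2 = -r_1 r_2 as required).
One can use the closed form a_n = A r_1^n + B r_2^n, but direct iteration is more reliable:
a_0 = 2, a_1 = 5, a_2 = 17, a_3 = 47, a_4 = 149, a_5 = 431, a_6 = 1325, a_7 = 3911, a_8 = 11861.
So a_8 = 11861.

11861


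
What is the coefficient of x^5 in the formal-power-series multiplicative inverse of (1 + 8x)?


The inverse is 1/(1 + 8x). Apply the geometric identity 1/(1 - y) = sum_{k>=0} y^k with y = -8x:
1/(1 + 8x) = sum_{k>=0} (-8)^k x^k.
So the coefficient of x^5 is (-8)^5 = -32768.

-32768


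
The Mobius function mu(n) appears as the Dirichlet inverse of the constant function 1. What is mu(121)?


121 has a squared prime factor, so mu(121) = 0.
Factorization reveals a repeated prime.

0


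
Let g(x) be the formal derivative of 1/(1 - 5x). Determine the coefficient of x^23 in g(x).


Differentiate termwise: d/dx sum_{k>=0} 5^k x^k = sum_{k>=1} k 5^k x^(k-1) = sum_{j>=0} (j+1) 5^(j+1) x^j.
Equivalently, d/dx [1/(1 - 5x)] = 5/(1 - 5x)^2.
For j = 23: 24 * 5^24 = 24 * 59604644775390625 = 1430511474609375000.

1430511474609375000


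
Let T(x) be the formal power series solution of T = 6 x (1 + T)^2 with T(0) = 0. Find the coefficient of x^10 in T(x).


Apply the Lagrange inversion formula: if T = 6 x * phi(T) with phi(t) = (1 + t)^2, then [x^n] T = 6^n * (1/n) [t^(n-1)] phi(t)^n = 6^n * (1/n) [t^(n-1)] (1 + t)^(2n) = 6^n * (1/n) C(2n, n-1).
Using the identity C(2n, n-1) = C(2n, n) * n / (n+1), the unscaled factor equals C(2n, n) / (n+1) = C_n, the n-th Catalan number.
For n = 10: C_10 = C(20, 10) / 11 = 184756/11 = 16796.
With the 6^10 = 60466176 factor, the coefficient is 60466176 * 16796 = 1015589892096.

1015589892096


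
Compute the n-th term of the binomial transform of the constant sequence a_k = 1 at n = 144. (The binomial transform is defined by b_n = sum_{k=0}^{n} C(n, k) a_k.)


With a_k = 1 for all k, b_n = sum_{k=0}^{n} C(n, k) = 2^n by the binomial theorem.
For n = 144: 2^144 = 22300745198530623141535718272648361505980416.

22300745198530623141535718272648361505980416


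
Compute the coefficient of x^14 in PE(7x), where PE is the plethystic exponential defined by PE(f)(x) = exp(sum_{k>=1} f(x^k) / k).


With f(x) = 7x, the exponent is sum_{k>=1} 7 x^k / k = 7 * (-ln(1 - x)). Exponentiating:
PE(7x) = exp(-7 ln(1 - x)) = 1/(1 - x)^7.
By the negative binomial expansion, [x^n] 1/(1 - x)^7 = C(n + 6, 6).
For n = 14: C(20, 6) = 38760.

38760


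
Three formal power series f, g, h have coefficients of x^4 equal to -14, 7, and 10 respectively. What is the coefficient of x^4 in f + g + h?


Series addition is componentwise:
-14 + 7 + 10
= 3

3


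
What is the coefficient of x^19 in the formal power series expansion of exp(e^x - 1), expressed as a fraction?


exp(e^x - 1) is the exponential generating function for the Bell numbers Bell_k: exp(e^x - 1) = sum_{k>=0} Bell_k x^k / k!.
So the coefficient of x^19 in exp(e^x - 1) is Bell_19 / 19!.
Computing: Bell_19 = 5832742205057 and 19! = 121645100408832000, giving
5832742205057/121645100408832000 = 5832742205057/121645100408832000.

5832742205057/121645100408832000


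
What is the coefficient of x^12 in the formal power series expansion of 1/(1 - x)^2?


The negative binomial / multiset identity is
1/(1 - x)^r = sum_{k>=0} C(k + r - 1, r - 1) x^k.
Here r = 2 and k = 12, so the coefficient is
C(12 + 1, 1) = C(13, 1)
= 13

13


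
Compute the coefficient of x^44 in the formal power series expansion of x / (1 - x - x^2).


Let f(x) = sum_{k>=0} a_k x^k. Multiplying f(x) * (1 - x - x^2) = x and matching coefficients gives a_0 = 0, a_1 = 1, and a_k = a_{k-1} + a_{k-2} for k >= 2. These are the Fibonacci numbers F_k.
Iterating from F_0 = 0, F_1 = 1:
F_0=0, F_1=1, F_2=1, F_3=2, F_4=3, F_5=5, F_6=8, F_7=13, F_8=21, F_9=34, ...
F_44 = 701408733.

701408733


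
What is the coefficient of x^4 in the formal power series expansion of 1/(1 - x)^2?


The expansion 1/(1 - x)^r = sum_{k>=0} C(k + r - 1, r - 1) x^k follows from the multiset / negative-binomial theorem (or from repeated differentiation of the geometric series).
For r = 2 and k = 4:
C(5, 1) = 120 / (1 * 24) = 5.

5


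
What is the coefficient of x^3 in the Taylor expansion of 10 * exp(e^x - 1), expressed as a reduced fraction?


exp(e^x - 1) = sum_{k>=0} Bell_k x^k / k!, where Bell_k is the k-th Bell number.
So the coefficient of x^3 is 10 * Bell_3 / 3!.
Computing: Bell_3 = 5 and 3! = 6, giving
10 * 5/6 = 25/3.

25/3


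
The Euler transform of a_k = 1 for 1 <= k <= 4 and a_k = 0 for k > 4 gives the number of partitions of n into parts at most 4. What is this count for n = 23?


Partitions of 23 into parts at most 4:
Using generating function (1-x)^(-1)(1-x^2)^(-1)...(1-x^4)^(-1),
the coefficient of x^23 = 150

150


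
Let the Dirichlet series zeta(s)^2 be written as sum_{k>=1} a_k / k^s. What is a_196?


The Dirichlet convolution of the constant function 1 with itself gives (1 * 1)(k) = sum_{d | k} 1 = d(k), the number of positive divisors of k.
Since zeta(s) = sum_{k>=1} 1/k^s, we have zeta(s)^2 = sum_{k>=1} d(k)/k^s, so a_k = d(k).
For k = 196: the divisors are 1, 2, 4, 7, 14, 28, 49, 98, 196.
Count = 9.

9


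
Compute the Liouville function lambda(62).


The Liouville function is lambda(k) = (-1)^Omega(k), where Omega(k) counts the prime factors of k with multiplicity.
Factoring: 62 = 2 * 31, so Omega(62) = 2.
lambda(62) = (-1)^2 = 1.

1


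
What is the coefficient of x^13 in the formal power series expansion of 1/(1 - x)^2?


The expansion 1/(1 - x)^r = sum_{k>=0} C(k + r - 1, r - 1) x^k follows from the multiset / negative-binomial theorem (or from repeated differentiation of the geometric series).
For r = 2 and k = 13:
C(14, 1) = 87178291200 / (1 * 6227020800) = 14.

14


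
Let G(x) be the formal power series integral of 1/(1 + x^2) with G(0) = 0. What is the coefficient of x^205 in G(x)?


1/(1 + x^2) = sum_{j>=0} (-1)^j x^(2j). Integrating termwise with G(0) = 0:
G(x) = sum_{j>=0} (-1)^j x^(2j+1) / (2j+1) = arctan(x).
Only odd powers are nonzero. For x^205 write 205 = 2*102 + 1, giving
(-1)^102 / 205 = 1/205 = 1/205.

1/205


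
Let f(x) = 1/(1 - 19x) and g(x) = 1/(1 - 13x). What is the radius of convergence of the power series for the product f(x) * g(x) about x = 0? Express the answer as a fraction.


The radius of 1/(1 - 19x) is 1/19 (nearest singularity at x = 1/19), and the radius of 1/(1 - 13x) is 1/13.
The product f(x)*g(x) = 1/((1 - 19x)(1 - 13x)) has singularities at both 1/19 and 1/13, so its radius of convergence is the distance to the nearest one:
min(1/19, 1/13) = 1/19.

1/19


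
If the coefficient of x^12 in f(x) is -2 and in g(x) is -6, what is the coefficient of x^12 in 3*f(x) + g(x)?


Scalar multiplication scales coefficients: 3 * -2 = -6.
Then add the g coefficient: -6 + -6
= -12

-12


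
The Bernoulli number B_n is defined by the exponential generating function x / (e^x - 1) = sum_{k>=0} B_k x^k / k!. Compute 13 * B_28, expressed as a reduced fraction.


Bernoulli numbers can also be computed recursively via B_0 = 1 and sum_{j=0}^{m} C(m+1, j) B_j = 0 for m >= 1. Odd-index Bernoulli numbers vanish for k >= 3.
Computing B_28 = -23749461029/870, so 13 * B_28 = 13 * -23749461029/870 = -308742993377/870.

-308742993377/870


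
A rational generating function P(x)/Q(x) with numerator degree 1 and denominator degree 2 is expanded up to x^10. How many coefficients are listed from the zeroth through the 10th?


Expanding up to x^10 gives the coefficients for x^0, x^1, ..., x^10.
That is 10 + 1 = 11 coefficients in total.

11


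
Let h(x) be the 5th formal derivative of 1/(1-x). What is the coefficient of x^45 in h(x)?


Differentiating 5 times: d^5/dx^5 [1/(1-x)] = 5!/(1-x)^6.
The expansion 1/(1-x)^6 = sum_{k>=0} C(k+5, 5) x^k, so the coefficient of x^n in 5!/(1-x)^6 is 5! * C(n+5, 5).
For n = 45: 120 * C(50, 5) = 120 * 2118760 = 254251200

254251200


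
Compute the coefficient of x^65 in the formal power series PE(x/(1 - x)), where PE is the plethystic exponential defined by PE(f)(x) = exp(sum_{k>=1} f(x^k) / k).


For f(x) = x/(1 - x) we have
sum_{k>=1} f(x^k) / k = sum_{k>=1} (1/k) * x^k / (1 - x^k) = sum_{k, m >= 1} x^(k m) / k,
which after exponentiating simplifies to
PE(x/(1 - x)) = prod_{k>=1} 1 / (1 - x^k).
This is the generating function for the partition function p(n), so the coefficient of x^65 is p(65).
Computing p(65) by dynamic programming over parts 1, 2, ..., 65: p(65) = 2012558.

2012558


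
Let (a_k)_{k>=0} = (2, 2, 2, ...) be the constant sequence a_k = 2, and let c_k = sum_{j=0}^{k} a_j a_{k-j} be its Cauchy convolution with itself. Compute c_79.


Since a_j = 2 for all j >= 0, the convolution sum becomes
c_k = sum_{j=0}^{k} 2 * 2 = 4 * (k + 1).
Equivalently, the generating function of (a_k) is 2/(1 - x) and its square is 4/(1 - x)^2 = sum_{k>=0} 4(k + 1) x^k.
For k = 79: 4 * 80 = 320.

320


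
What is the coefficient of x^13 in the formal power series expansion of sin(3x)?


The Maclaurin series is sin(t) = sum_{k>=0} (-1)^k t^(2k+1) / (2k+1)!, so substituting t = 3x, only odd powers of x are nonzero, with coefficient of x^(2k+1) equal to (-1)^k 3^(2k+1) / (2k+1)!.
Write 13 = 2*6 + 1, giving the coefficient (-1)^6 * 3^13 / 13! = 1594323/6227020800 = 6561/25625600.

6561/25625600


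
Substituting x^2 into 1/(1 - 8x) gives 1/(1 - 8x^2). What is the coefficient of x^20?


The coefficient of x^(2m) in 1/(1 - 8x^2) is 8^m.
With n = 20 = 2*10, the coefficient is 8^10 = 1073741824.

1073741824


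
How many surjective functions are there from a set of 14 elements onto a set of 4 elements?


By inclusion-exclusion on which target elements are missed, the number of surjections from an n-set onto a k-set is
surj(n, k) = sum_{j=0}^{k} (-1)^j C(k, j) (k - j)^n.
Equivalently surj(n, k) = k! * S(n, k), where S(n, k) is the Stirling number of the second kind.
For n = 14, k = 4:
S(14, 4) = 10391745, so
surj = 4! * 10391745 = 24 * 10391745 = 249401880.

249401880


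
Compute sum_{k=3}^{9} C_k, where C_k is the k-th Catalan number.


C_3 through C_9: 5, 14, 42, 132, 429, 1430, 4862
Sum = 5 + 14 + 42 + 132 + 429 + 1430 + 4862
= 6914

6914


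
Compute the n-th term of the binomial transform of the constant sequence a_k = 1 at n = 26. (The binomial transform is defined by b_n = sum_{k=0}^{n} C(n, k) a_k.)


With a_k = 1 for all k, b_n = sum_{k=0}^{n} C(n, k) = 2^n by the binomial theorem.
For n = 26: 2^26 = 67108864.

67108864


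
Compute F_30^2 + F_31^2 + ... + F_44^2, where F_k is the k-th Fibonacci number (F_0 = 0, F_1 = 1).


There is a standard identity sum_{k=0}^{N} F_k^2 = F_N * F_{N+1} (proved inductively from the telescoping relation F_k^2 = F_k F_{k+1} - F_{k-1} F_k). Then
sum_{k=30}^{44} F_k^2 = F_44 F_45 - F_29 F_30.
Computing: F_44 = 701408733, F_45 = 1134903170, F_29 = 514229, F_30 = 832040.
Sum = 701408733 * 1134903170 - 514229 * 832040 = 796030566688286450.

796030566688286450


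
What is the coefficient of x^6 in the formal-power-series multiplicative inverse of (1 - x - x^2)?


Let the inverse be f(x) = sum_{k>=0} a_k x^k. From f(x) * (1 - x - x^2) = 1 and matching coefficients:
 x^0: a_0 = 1.
 x^1: a_1 - a_0 = 0, so a_1 = 1.
 x^k (k >= 2): a_k - a_{k-1} - a_{k-2} = 0, i.e. a_k = a_{k-1} + a_{k-2}.
This is the Fibonacci-type recurrence shifted so that a_0 = a_1 = 1.
Iterating: a_0=1, a_1=1, a_2=2, a_3=3, a_4=5, a_5=8, a_6=13
a_6 = 13.

13


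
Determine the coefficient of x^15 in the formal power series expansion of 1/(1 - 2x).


The geometric series identity gives 1/(1 - c x) = sum_{k>=0} c^k x^k, so the coefficient of x^k is c^k.
Here c = 2 and k = 15.
Computing: 2^15 = 32768

32768


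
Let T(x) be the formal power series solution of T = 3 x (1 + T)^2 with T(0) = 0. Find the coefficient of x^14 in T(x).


Apply the Lagrange inversion formula: if T = 3 x * phi(T) with phi(t) = (1 + t)^2, then [x^n] T = 3^n * (1/n) [t^(n-1)] phi(t)^n = 3^n * (1/n) [t^(n-1)] (1 + t)^(2n) = 3^n * (1/n) C(2n, n-1).
Using the identity C(2n, n-1) = C(2n, n) * n / (n+1), the unscaled factor equals C(2n, n) / (n+1) = C_n, the n-th Catalan number.
For n = 14: C_14 = C(28, 14) / 15 = 40116600/15 = 2674440.
With the 3^14 = 4782969 factor, the coefficient is 4782969 * 2674440 = 12791763612360.

12791763612360


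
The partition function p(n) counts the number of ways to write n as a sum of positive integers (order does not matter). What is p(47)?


Using the generating function prod_{k>=1} 1/(1-x^k), we compute p(47).
By dynamic programming over parts 1 through 47:
p(47) = 124754

124754


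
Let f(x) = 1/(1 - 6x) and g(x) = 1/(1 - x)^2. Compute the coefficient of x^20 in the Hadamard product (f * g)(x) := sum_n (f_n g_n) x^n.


f has coefficients f_k = 6^k. For g = 1/(1 - x)^2 the coefficient is g_k = C(k + 1, 1) = k + 1. The Hadamard coefficient is (f * g)_k = 6^k * (k + 1).
For k = 20: 6^20 * 21 = 3656158440062976 * 21 = 76779327241322496.

76779327241322496


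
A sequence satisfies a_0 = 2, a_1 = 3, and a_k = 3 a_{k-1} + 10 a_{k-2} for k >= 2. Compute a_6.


The characteristic equation is t^2 - 3 t - 10 = 0, with roots r_1 = 5 and r_2 = -2 (so c_1 = r_1 + r_2, c_2 = -r_1 r_2 as required).
One can use the closed form a_n = A r_1^n + B r_2^n, but direct iteration is more reliable:
a_0 = 2, a_1 = 3, a_2 = 29, a_3 = 117, a_4 = 641, a_5 = 3093, a_6 = 15689.
So a_6 = 15689.

15689


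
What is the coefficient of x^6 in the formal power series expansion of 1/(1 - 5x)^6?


The general identity 1/(1 - c x)^r = sum_{k>=0} c^k C(k + r - 1, r - 1) x^k follows by substituting y = c x into 1/(1 - y)^r = sum_{k>=0} C(k + r - 1, r - 1) y^k.
For c = 5, r = 6, k = 6:
5^6 * C(11, 5) = 15625 * 462 = 7218750.

7218750


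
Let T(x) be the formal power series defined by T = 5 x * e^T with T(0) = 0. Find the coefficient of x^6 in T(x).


Apply the Lagrange inversion formula: if T = 5 x * phi(T) with phi(t) = e^t, then
[x^n] T = 5^n * (1/n) [t^(n-1)] phi(t)^n = 5^n * (1/n) [t^(n-1)] e^(n t) = 5^n * (1/n) * n^(n-1) / (n-1)! = 5^n * n^(n-1) / n!.
When c = 1 this is the Cayley count of rooted labeled trees on n vertices, divided by n!.
For n = 6: 5^6 * 6^5 / 6! = 15625 * 7776/720 = 168750.

168750


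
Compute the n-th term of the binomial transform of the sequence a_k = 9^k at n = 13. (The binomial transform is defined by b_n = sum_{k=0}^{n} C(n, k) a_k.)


With a_k = 9^k, b_n = sum_{k=0}^{n} C(n, k) 9^k = (1 + 9)^n by the binomial theorem.
For n = 13: (1 + 9)^13 = 10^13 = 10000000000000.

10000000000000


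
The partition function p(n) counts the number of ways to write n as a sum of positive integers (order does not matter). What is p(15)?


Using the generating function prod_{k>=1} 1/(1-x^k), we compute p(15).
By dynamic programming over parts 1 through 15:
p(15) = 176

176


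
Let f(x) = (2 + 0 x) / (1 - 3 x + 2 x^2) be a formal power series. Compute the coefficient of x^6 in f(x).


Write f(x) = sum_{k>=0} a_k x^k. Multiplying both sides by 1 - 3 x + 2 x^2 gives
(1 - 3 x + 2 x^2) sum_{k>=0} a_k x^k = 2 + 0 x.
Matching coefficients:
 x^0: a_0 = 2
 x^1: a_1 - 3 a_0 = 0  =>  a_1 = 3*2 + 0 = 6
 x^k (k >= 2): a_k = 3 a_{k-1} - 2 a_{k-2}.
Iterating: a_2 = 14, a_3 = 30, a_4 = 62, a_5 = 126, a_6 = 254.
So the coefficient of x^6 is 254.

254


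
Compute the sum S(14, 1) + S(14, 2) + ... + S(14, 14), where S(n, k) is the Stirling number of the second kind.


By definition, S(n, k) counts partitions of an n-set into exactly k nonempty blocks.
Computing row n = 14 for k = 1..14:
S(14, k): 1, 8191, 788970, 10391745, 40075035, 63436373, 49329280, 20912320, 5135130, 752752, 66066, 3367, 91, 1
Sum = 190899322. (This equals Bell_14 since the sum runs over all k.)

190899322


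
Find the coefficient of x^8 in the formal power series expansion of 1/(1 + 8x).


Write 1/(1 + c x) = 1/(1 - (-c) x) and apply the geometric-series identity
1/(1 - y) = sum_{k>=0} y^k to get 1/(1 + c x) = sum_{k>=0} (-c)^k x^k.
So the coefficient of x^k is (-c)^k = (-1)^k * c^k.
Here c = 8 and k = 8:
(-8)^8 = 1 * 16777216 = 16777216

16777216


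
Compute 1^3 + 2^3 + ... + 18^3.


This power sum has a closed form given by Faulhaber's formula
sum_{k=1}^{m} k^p = (1 / (p + 1)) * sum_{j=0}^{p} C(p + 1, j) B_j m^(p + 1 - j),
but for small m direct computation is fastest:
1 + 8 + 27 + 64 + 125 + 216 + 343 + 512 + 729 + 1000 + 1331 + 1728 + 2197 + 2744 + 3375 + 4096 + 4913 + 5832 = 29241.

29241


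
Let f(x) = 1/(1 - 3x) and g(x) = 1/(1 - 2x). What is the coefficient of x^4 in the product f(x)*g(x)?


The coefficient of x^n in f*g is the Cauchy product: sum_{k=0}^{n} a^k * b^(n-k).
With a=3, b=2, n=4:
sum_{k=0}^{4} 3^k * 2^(4-k)
= 211

211


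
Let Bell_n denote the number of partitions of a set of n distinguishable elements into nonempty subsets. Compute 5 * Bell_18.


Bell_18 can be computed from the Bell triangle or from Dobinski's identity Bell_n = (1/e) * sum_{k>=0} k^n / k!.
Computing Bell_18 = 682076806159.
Then 5 * 682076806159 = 3410384030795.

3410384030795


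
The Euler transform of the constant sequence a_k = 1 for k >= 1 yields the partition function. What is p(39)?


The Euler transform converts the sequence a_k = 1 into the number of integer partitions.
Using the recurrence or dynamic programming:
p(39) = 31185

31185


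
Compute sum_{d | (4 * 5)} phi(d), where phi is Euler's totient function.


First, 4 * 5 = 20. One classical identity is sum_{d | n} phi(d) = n (each k in [1, n] has a unique gcd with n, and among the k's with gcd(k, n) = n/d there are phi(d) of them). So the sum equals 20. We also verify directly:
Divisors of 20: 1, 2, 4, 5, 10, 20.
phi values: 1, 1, 2, 4, 4, 8.
Sum = 20.

20


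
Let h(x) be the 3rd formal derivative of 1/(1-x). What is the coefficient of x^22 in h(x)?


Differentiating 3 times: d^3/dx^3 [1/(1-x)] = 3!/(1-x)^4.
The expansion 1/(1-x)^4 = sum_{k>=0} C(k+3, 3) x^k, so the coefficient of x^n in 3!/(1-x)^4 is 3! * C(n+3, 3).
For n = 22: 6 * C(25, 3) = 6 * 2300 = 13800

13800


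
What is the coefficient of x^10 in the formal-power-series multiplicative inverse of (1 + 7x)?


The inverse is 1/(1 + 7x). Apply the geometric identity 1/(1 - y) = sum_{k>=0} y^k with y = -7x:
1/(1 + 7x) = sum_{k>=0} (-7)^k x^k.
So the coefficient of x^10 is (-7)^10 = 282475249.

282475249


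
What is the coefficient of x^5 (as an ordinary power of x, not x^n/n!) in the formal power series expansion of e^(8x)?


The exponential series is e^y = sum_{k>=0} y^k / k!. Substituting y = 8x gives
e^(8x) = sum_{k>=0} 8^k x^k / k!.
So the coefficient of x^n is a^n/n! with a = 8, n = 5:
8^5 / 5! = 32768/120 = 4096/15

4096/15


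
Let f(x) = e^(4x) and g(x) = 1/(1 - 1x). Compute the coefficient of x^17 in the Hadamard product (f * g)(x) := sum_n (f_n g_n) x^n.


Expanding: f_k = 4^k/k! (from e^(4x)) and g_k = 1^k (from 1/(1 - 1x)). So the Hadamard coefficient (f * g)_k = 4^k 1^k / k! = (4)^k / k!.
For k = 17: 4^17/17! = 17179869184/355687428096000 = 524288/10854718875.

524288/10854718875


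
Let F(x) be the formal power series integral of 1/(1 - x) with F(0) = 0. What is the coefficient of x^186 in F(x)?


1/(1 - x) = sum_{k>=0} x^k. Integrating termwise and using F(0) = 0 gives
F(x) = sum_{k>=0} x^(k+1) / (k+1) = sum_{m>=1} x^m / m = -ln(1 - x).
So the coefficient of x^186 is 1/186 = 1/186.

1/186


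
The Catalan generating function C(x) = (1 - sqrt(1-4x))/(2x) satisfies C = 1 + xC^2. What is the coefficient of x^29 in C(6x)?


Substituting x -> 6x scales the n-th coefficient by 6^n, so [x^29] C(6x) = 6^29 * C_29.
C_29 = C(2*29, 29)/(30) = 30067266499541040/30 = 1002242216651368.
So 6^29 * 1002242216651368 = 36845653286788892983296 * 1002242216651368 = 36928269224119063117874541668679548928.

36928269224119063117874541668679548928


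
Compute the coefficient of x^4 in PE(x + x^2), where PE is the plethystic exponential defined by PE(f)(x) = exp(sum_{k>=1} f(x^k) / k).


With f(x) = x + x^2, the exponent is sum_{k>=1} (x^k + x^(2k)) / k = -ln(1 - x) - ln(1 - x^2). Exponentiating:
PE(x + x^2) = 1 / ((1 - x)(1 - x^2)).
This is the generating function for partitions of n into parts of size 1 or 2. The number of 2's can be any j in 0..2, and the rest are 1's, so
[x^4] = floor(4/2) + 1 = 3.

3


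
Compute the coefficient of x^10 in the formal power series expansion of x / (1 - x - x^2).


Let f(x) = sum_{k>=0} a_k x^k. Multiplying f(x) * (1 - x - x^2) = x and matching coefficients gives a_0 = 0, a_1 = 1, and a_k = a_{k-1} + a_{k-2} for k >= 2. These are the Fibonacci numbers F_k.
Iterating from F_0 = 0, F_1 = 1:
F_0=0, F_1=1, F_2=1, F_3=2, F_4=3, F_5=5, F_6=8, F_7=13, F_8=21, F_9=34, ...
F_10 = 55.

55


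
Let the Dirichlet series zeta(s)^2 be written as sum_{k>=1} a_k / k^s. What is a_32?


The Dirichlet convolution of the constant function 1 with itself gives (1 * 1)(k) = sum_{d | k} 1 = d(k), the number of positive divisors of k.
Since zeta(s) = sum_{k>=1} 1/k^s, we have zeta(s)^2 = sum_{k>=1} d(k)/k^s, so a_k = d(k).
For k = 32: the divisors are 1, 2, 4, 8, 16, 32.
Count = 6.

6


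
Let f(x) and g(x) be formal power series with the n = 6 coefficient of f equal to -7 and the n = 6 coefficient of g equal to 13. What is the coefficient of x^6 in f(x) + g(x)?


Addition of formal power series is termwise.
The coefficient of x^6 in f + g = -7 + 13
= 6

6


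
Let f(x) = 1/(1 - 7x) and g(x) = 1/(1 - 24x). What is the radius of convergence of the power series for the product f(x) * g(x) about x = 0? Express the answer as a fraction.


The radius of 1/(1 - 7x) is 1/7 (nearest singularity at x = 1/7), and the radius of 1/(1 - 24x) is 1/24.
The product f(x)*g(x) = 1/((1 - 7x)(1 - 24x)) has singularities at both 1/7 and 1/24, so its radius of convergence is the distance to the nearest one:
min(1/7, 1/24) = 1/24.

1/24


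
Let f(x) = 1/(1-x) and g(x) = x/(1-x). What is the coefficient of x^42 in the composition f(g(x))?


First simplify the composition: f(g(x)) = 1/(1 - x/(1-x)) = (1-x)/((1-x) - x) = (1-x)/(1-2x).
Now extract the coefficient. Write (1-x)/(1-2x) = 1/(1-2x) - x/(1-2x).
The coefficient of x^n in 1/(1-2x) is 2^n, and in x/(1-2x) is 2^(n-1) (for n >= 1).
So the coefficient of x^42 is 2^42 - 2^41 = 4398046511104 - 2199023255552 = 2199023255552.

2199023255552


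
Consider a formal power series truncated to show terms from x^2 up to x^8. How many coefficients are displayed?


From x^2 to x^8 inclusive, the count is 8 - 2 + 1 = 7.

7


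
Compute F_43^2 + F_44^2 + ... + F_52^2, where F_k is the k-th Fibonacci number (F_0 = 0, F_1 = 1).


There is a standard identity sum_{k=0}^{N} F_k^2 = F_N * F_{N+1} (proved inductively from the telescoping relation F_k^2 = F_k F_{k+1} - F_{k-1} F_k). Then
sum_{k=43}^{52} F_k^2 = F_52 F_53 - F_42 F_43.
Computing: F_52 = 32951280099, F_53 = 53316291173, F_42 = 267914296, F_43 = 433494437.
Sum = 32951280099 * 53316291173 - 267914296 * 433494437 = 1756723904924455494775.

1756723904924455494775


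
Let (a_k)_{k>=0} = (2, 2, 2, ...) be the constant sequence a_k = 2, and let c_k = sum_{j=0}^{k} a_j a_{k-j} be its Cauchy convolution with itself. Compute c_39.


Since a_j = 2 for all j >= 0, the convolution sum becomes
c_k = sum_{j=0}^{k} 2 * 2 = 4 * (k + 1).
Equivalently, the generating function of (a_k) is 2/(1 - x) and its square is 4/(1 - x)^2 = sum_{k>=0} 4(k + 1) x^k.
For k = 39: 4 * 40 = 160.

160


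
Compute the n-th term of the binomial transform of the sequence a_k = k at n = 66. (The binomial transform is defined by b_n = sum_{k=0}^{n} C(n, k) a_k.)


With a_k = k, b_n = sum_{k=0}^{n} C(n, k) k. Using k * C(n, k) = n * C(n-1, k-1) gives b_n = n * sum_{k>=1} C(n-1, k-1) = n * 2^(n-1).
For n = 66: 66 * 2^65 = 66 * 36893488147419103232 = 2434970217729660813312.

2434970217729660813312


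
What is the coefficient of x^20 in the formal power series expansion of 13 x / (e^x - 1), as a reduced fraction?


The exponential generating function for Bernoulli numbers is
x / (e^x - 1) = sum_{k>=0} B_k x^k / k!.
So the coefficient of x^20 in 13 x / (e^x - 1) is 13 B_20 / 20!.
Computing: B_20 = -174611/330, 20! = 2432902008176640000, giving
13 * -174611/330 / 2432902008176640000 = -174611/61758281746022400000.

-174611/61758281746022400000


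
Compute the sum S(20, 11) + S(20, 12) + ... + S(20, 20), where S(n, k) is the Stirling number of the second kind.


By definition, S(n, k) counts partitions of an n-set into exactly k nonempty blocks.
Computing row n = 20 for k = 11..20:
S(20, k): 1900842429486, 411016633391, 61068660380, 6302524580, 452329200, 22350954, 741285, 15675, 190, 1
Sum = 2379705685142.

2379705685142


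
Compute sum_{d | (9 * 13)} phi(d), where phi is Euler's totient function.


First, 9 * 13 = 117. One classical identity is sum_{d | n} phi(d) = n (each k in [1, n] has a unique gcd with n, and among the k's with gcd(k, n) = n/d there are phi(d) of them). So the sum equals 117. We also verify directly:
Divisors of 117: 1, 3, 9, 13, 39, 117.
phi values: 1, 2, 6, 12, 24, 72.
Sum = 117.

117


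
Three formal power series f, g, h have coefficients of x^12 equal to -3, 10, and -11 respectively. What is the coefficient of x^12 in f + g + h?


Series addition is componentwise:
-3 + 10 + -11
= -4

-4


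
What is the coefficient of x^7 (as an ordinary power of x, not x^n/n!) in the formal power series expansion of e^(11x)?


The exponential series is e^y = sum_{k>=0} y^k / k!. Substituting y = 11x gives
e^(11x) = sum_{k>=0} 11^k x^k / k!.
So the coefficient of x^n is a^n/n! with a = 11, n = 7:
11^7 / 7! = 19487171/5040 = 19487171/5040

19487171/5040


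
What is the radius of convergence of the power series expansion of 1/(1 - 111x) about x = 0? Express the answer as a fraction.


Expanding 1/(1 - 111x) = sum_{k>=0} 111^k x^k, the series converges when |111x| < 1, i.e., |x| < 1/111.
So the radius of convergence is 1/111 = 1/111.

1/111


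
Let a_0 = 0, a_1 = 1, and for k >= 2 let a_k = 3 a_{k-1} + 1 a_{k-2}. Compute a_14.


Iterating the recurrence forward:
a_0 = 0
a_1 = 1
a_2 = 3*1 + 1*0 = 3
a_3 = 3*3 + 1*1 = 10
a_4 = 3*10 + 1*3 = 33
a_5 = 3*33 + 1*10 = 109
a_6 = 3*109 + 1*33 = 360
a_7 = 3*360 + 1*109 = 1189
a_8 = 3*1189 + 1*360 = 3927
a_9 = 3*3927 + 1*1189 = 12970
a_10 = 3*12970 + 1*3927 = 42837
a_11 = 3*42837 + 1*12970 = 141481
a_12 = 3*141481 + 1*42837 = 467280
a_13 = 3*467280 + 1*141481 = 1543321
a_14 = 3*1543321 + 1*467280 = 5097243
So a_14 = 5097243.

5097243


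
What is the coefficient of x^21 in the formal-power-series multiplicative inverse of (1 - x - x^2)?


Let the inverse be f(x) = sum_{k>=0} a_k x^k. From f(x) * (1 - x - x^2) = 1 and matching coefficients:
 x^0: a_0 = 1.
 x^1: a_1 - a_0 = 0, so a_1 = 1.
 x^k (k >= 2): a_k - a_{k-1} - a_{k-2} = 0, i.e. a_k = a_{k-1} + a_{k-2}.
This is the Fibonacci-type recurrence shifted so that a_0 = a_1 = 1.
Iterating: a_0=1, a_1=1, a_2=2, a_3=3, a_4=5, a_5=8, a_6=13, a_7=21, a_8=34, a_9=55, ...
a_21 = 17711.

17711


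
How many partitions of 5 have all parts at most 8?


Using the generating function (1-x)^(-1)(1-x^2)^(-1)...(1-x^8)^(-1),
the coefficient of x^5 counts these restricted partitions.
Result = 7

7


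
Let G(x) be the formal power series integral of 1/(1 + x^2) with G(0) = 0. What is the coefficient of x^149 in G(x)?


1/(1 + x^2) = sum_{j>=0} (-1)^j x^(2j). Integrating termwise with G(0) = 0:
G(x) = sum_{j>=0} (-1)^j x^(2j+1) / (2j+1) = arctan(x).
Only odd powers are nonzero. For x^149 write 149 = 2*74 + 1, giving
(-1)^74 / 149 = 1/149 = 1/149.

1/149


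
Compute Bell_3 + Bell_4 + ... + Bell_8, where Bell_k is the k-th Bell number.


Recall Bell_k counts set partitions of a k-set (with Bell_0 = 1 by convention).
Bell_3 through Bell_8: 5, 15, 52, 203, 877, 4140
Sum = 5 + 15 + 52 + 203 + 877 + 4140 = 5292.

5292


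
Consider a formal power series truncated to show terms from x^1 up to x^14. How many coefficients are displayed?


From x^1 to x^14 inclusive, the count is 14 - 1 + 1 = 14.

14


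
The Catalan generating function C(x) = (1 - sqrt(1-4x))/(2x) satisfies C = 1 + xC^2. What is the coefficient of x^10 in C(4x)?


Substituting x -> 4x scales the n-th coefficient by 4^n, so [x^10] C(4x) = 4^10 * C_10.
C_10 = C(2*10, 10)/(11) = 184756/11 = 16796.
So 4^10 * 16796 = 1048576 * 16796 = 17611882496.

17611882496


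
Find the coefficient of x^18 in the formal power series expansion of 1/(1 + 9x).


Write 1/(1 + c x) = 1/(1 - (-c) x) and apply the geometric-series identity
1/(1 - y) = sum_{k>=0} y^k to get 1/(1 + c x) = sum_{k>=0} (-c)^k x^k.
So the coefficient of x^k is (-c)^k = (-1)^k * c^k.
Here c = 9 and k = 18:
(-9)^18 = 1 * 150094635296999121 = 150094635296999121

150094635296999121


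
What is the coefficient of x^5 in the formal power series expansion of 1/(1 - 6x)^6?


The general identity 1/(1 - c x)^r = sum_{k>=0} c^k C(k + r - 1, r - 1) x^k follows by substituting y = c x into 1/(1 - y)^r = sum_{k>=0} C(k + r - 1, r - 1) y^k.
For c = 6, r = 6, k = 5:
6^5 * C(10, 5) = 7776 * 252 = 1959552.

1959552


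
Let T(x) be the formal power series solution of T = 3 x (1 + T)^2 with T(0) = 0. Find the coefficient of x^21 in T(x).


Apply the Lagrange inversion formula: if T = 3 x * phi(T) with phi(t) = (1 + t)^2, then [x^n] T = 3^n * (1/n) [t^(n-1)] phi(t)^n = 3^n * (1/n) [t^(n-1)] (1 + t)^(2n) = 3^n * (1/n) C(2n, n-1).
Using the identity C(2n, n-1) = C(2n, n) * n / (n+1), the unscaled factor equals C(2n, n) / (n+1) = C_n, the n-th Catalan number.
For n = 21: C_21 = C(42, 21) / 22 = 538257874440/22 = 24466267020.
With the 3^21 = 10460353203 factor, the coefficient is 10460353203 * 24466267020 = 255925794588110265060.

255925794588110265060


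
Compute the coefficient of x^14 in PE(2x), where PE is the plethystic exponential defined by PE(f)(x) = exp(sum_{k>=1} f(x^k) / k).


With f(x) = 2x, the exponent is sum_{k>=1} 2 x^k / k = 2 * (-ln(1 - x)). Exponentiating:
PE(2x) = exp(-2 ln(1 - x)) = 1/(1 - x)^2.
By the negative binomial expansion, [x^n] 1/(1 - x)^2 = C(n + 1, 1).
For n = 14: C(15, 1) = 15.

15


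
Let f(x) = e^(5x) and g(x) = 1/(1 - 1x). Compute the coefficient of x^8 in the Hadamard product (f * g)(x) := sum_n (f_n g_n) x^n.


Expanding: f_k = 5^k/k! (from e^(5x)) and g_k = 1^k (from 1/(1 - 1x)). So the Hadamard coefficient (f * g)_k = 5^k 1^k / k! = (5)^k / k!.
For k = 8: 5^8/8! = 390625/40320 = 78125/8064.

78125/8064


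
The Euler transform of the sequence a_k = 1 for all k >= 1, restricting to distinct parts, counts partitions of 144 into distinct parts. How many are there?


Partitions of 144 into distinct parts can be computed via generating function.
Product (1+x)(1+x^2)(1+x^3)...
The coefficient of x^144 = 12769602

12769602


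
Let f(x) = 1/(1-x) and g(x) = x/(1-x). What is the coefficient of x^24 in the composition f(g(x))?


First simplify the composition: f(g(x)) = 1/(1 - x/(1-x)) = (1-x)/((1-x) - x) = (1-x)/(1-2x).
Now extract the coefficient. Write (1-x)/(1-2x) = 1/(1-2x) - x/(1-2x).
The coefficient of x^n in 1/(1-2x) is 2^n, and in x/(1-2x) is 2^(n-1) (for n >= 1).
So the coefficient of x^24 is 2^24 - 2^23 = 16777216 - 8388608 = 8388608.

8388608


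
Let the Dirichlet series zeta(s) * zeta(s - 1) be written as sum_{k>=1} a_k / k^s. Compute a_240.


Convolution gives a_k = sum_{d | k} d * 1 = sum_{d | k} d = sigma(k), the sum of positive divisors of k.
For k = 240, the divisors are 1, 2, 3, 4, 5, 6, 8, 10, 12, 15, 16, 20, 24, 30, 40, 48, 60, 80, 120, 240, so
sigma(240) = 1 + 2 + 3 + 4 + 5 + 6 + 8 + 10 + 12 + 15 + 16 + 20 + 24 + 30 + 40 + 48 + 60 + 80 + 120 + 240 = 744.

744


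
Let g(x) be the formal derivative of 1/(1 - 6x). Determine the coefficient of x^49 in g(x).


Differentiate termwise: d/dx sum_{k>=0} 6^k x^k = sum_{k>=1} k 6^k x^(k-1) = sum_{j>=0} (j+1) 6^(j+1) x^j.
Equivalently, d/dx [1/(1 - 6x)] = 6/(1 - 6x)^2.
For j = 49: 50 * 6^50 = 50 * 808281277464764060643139600456536293376 = 40414063873238203032156980022826814668800.

40414063873238203032156980022826814668800


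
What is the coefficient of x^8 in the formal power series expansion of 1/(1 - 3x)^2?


The general identity 1/(1 - c x)^r = sum_{k>=0} c^k C(k + r - 1, r - 1) x^k follows by substituting y = c x into 1/(1 - y)^r = sum_{k>=0} C(k + r - 1, r - 1) y^k.
For c = 3, r = 2, k = 8:
3^8 * C(9, 1) = 6561 * 9 = 59049.

59049


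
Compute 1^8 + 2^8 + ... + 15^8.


This power sum has a closed form given by Faulhaber's formula
sum_{k=1}^{m} k^p = (1 / (p + 1)) * sum_{j=0}^{p} C(p + 1, j) B_j m^(p + 1 - j),
but for small m direct computation is fastest:
1 + 256 + 6561 + 65536 + 390625 + 1679616 + 5764801 + 16777216 + 43046721 + 100000000 + 214358881 + 429981696 + 815730721 + 1475789056 + 2562890625 = 5666482312.

5666482312


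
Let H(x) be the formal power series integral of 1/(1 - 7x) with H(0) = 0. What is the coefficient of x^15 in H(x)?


1/(1 - 7x) = sum_{k>=0} 7^k x^k. Integrating termwise with H(0) = 0:
H(x) = sum_{k>=0} 7^k x^(k+1) / (k+1) = sum_{m>=1} 7^(m-1) x^m / m.
For m = 15: 7^14/15 = 678223072849/15 = 678223072849/15.

678223072849/15


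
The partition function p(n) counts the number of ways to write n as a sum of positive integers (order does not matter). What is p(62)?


Using the generating function prod_{k>=1} 1/(1-x^k), we compute p(62).
By dynamic programming over parts 1 through 62:
p(62) = 1300156

1300156


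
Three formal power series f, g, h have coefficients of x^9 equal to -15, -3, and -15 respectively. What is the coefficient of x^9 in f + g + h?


Series addition is componentwise:
-15 + -3 + -15
= -33

-33


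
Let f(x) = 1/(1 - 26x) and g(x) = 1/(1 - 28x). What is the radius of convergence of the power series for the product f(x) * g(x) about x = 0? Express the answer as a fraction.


The radius of 1/(1 - 26x) is 1/26 (nearest singularity at x = 1/26), and the radius of 1/(1 - 28x) is 1/28.
The product f(x)*g(x) = 1/((1 - 26x)(1 - 28x)) has singularities at both 1/26 and 1/28, so its radius of convergence is the distance to the nearest one:
min(1/26, 1/28) = 1/28.

1/28


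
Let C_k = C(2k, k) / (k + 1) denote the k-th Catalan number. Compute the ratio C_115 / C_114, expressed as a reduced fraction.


Using C_k = (2k)! / (k! (k+1)!), the ratio C_{k+1}/C_k simplifies to
C_{k+1}/C_k = [(2k+2)! / ((k+1)! (k+2)!)] * [k! (k+1)! / (2k)!]
 = (2k+2)(2k+1) / ((k+1)(k+2)) = 2(2k+1) / (k+2).
For k = 114: 2(2*114 + 1) / (114 + 2) = 458/116 = 229/58.

229/58


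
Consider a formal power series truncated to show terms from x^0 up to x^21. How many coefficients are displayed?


From x^0 to x^21 inclusive, the count is 21 - 0 + 1 = 22.

22


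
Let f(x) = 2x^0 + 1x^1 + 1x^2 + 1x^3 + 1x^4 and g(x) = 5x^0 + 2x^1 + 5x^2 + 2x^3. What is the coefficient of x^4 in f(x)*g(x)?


Cauchy product at x^4:
1*2 + 1*5 + 1*2 + 1*5
= 14

14


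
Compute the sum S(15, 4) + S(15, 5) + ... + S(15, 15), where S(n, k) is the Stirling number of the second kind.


By definition, S(n, k) counts partitions of an n-set into exactly k nonempty blocks.
Computing row n = 15 for k = 4..15:
S(15, k): 42355950, 210766920, 420693273, 408741333, 216627840, 67128490, 12662650, 1479478, 106470, 4550, 105, 1
Sum = 1380567060.

1380567060


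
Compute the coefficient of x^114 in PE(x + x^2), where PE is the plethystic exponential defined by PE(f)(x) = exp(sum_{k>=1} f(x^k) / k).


With f(x) = x + x^2, the exponent is sum_{k>=1} (x^k + x^(2k)) / k = -ln(1 - x) - ln(1 - x^2). Exponentiating:
PE(x + x^2) = 1 / ((1 - x)(1 - x^2)).
This is the generating function for partitions of n into parts of size 1 or 2. The number of 2's can be any j in 0..57, and the rest are 1's, so
[x^114] = floor(114/2) + 1 = 58.

58
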